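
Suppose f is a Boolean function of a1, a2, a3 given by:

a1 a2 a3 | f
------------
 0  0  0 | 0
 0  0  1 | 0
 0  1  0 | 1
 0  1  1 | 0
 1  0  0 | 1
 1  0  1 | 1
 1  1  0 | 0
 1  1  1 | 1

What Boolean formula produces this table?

f=1 on 4 inputs: (0,1,0), (1,0,0), (1,0,1), (1,1,1). Reading each as a conjunction of literals (¬a1·a2·¬a3, a1·¬a2·¬a3, a1·¬a2·a3, a1·a2·a3) and taking the OR gives the canonical DNF.

f(a1, a2, a3) = ((((¬a1 ∧ a2) ∧ ¬a3) ∨ ((a1 ∧ ¬a2) ∧ ¬a3)) ∨ ((a1 ∧ ¬a2) ∧ a3)) ∨ ((a1 ∧ a2) ∧ a3)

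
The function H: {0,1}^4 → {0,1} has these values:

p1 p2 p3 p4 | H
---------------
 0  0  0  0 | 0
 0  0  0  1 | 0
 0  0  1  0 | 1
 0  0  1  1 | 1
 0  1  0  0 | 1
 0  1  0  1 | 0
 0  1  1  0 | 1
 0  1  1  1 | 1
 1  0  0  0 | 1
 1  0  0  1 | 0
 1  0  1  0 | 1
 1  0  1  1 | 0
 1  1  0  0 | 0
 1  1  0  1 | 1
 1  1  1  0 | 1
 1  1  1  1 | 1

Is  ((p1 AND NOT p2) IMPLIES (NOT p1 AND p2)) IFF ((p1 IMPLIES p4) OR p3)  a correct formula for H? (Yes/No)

No

Check the formula against H row by row:
  p1=0, p2=0, p3=0, p4=0: formula gives 1, but H = 0 ✗
Since they disagree at (0,0,0,0), the expression is not a correct formula for H.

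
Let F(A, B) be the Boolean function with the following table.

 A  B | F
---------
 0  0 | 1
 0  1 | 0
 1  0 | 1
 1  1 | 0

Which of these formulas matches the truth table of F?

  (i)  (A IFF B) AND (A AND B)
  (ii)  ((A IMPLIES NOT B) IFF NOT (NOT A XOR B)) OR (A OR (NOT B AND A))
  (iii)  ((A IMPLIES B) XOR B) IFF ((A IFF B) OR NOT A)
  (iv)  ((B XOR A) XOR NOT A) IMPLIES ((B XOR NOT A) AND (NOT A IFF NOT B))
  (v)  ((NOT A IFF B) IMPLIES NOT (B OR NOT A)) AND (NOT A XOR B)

(i): at (0,0) it gives 0, but F = 1 — eliminated.
(ii): at (0,0) it gives 0, but F = 1 — eliminated.
(iv): at (0,1) it gives 1, but F = 0 — eliminated.
(v): at (1,0) it gives 0, but F = 1 — eliminated.
Only (iii) survives; checking it on all 4 rows confirms it matches F.

iii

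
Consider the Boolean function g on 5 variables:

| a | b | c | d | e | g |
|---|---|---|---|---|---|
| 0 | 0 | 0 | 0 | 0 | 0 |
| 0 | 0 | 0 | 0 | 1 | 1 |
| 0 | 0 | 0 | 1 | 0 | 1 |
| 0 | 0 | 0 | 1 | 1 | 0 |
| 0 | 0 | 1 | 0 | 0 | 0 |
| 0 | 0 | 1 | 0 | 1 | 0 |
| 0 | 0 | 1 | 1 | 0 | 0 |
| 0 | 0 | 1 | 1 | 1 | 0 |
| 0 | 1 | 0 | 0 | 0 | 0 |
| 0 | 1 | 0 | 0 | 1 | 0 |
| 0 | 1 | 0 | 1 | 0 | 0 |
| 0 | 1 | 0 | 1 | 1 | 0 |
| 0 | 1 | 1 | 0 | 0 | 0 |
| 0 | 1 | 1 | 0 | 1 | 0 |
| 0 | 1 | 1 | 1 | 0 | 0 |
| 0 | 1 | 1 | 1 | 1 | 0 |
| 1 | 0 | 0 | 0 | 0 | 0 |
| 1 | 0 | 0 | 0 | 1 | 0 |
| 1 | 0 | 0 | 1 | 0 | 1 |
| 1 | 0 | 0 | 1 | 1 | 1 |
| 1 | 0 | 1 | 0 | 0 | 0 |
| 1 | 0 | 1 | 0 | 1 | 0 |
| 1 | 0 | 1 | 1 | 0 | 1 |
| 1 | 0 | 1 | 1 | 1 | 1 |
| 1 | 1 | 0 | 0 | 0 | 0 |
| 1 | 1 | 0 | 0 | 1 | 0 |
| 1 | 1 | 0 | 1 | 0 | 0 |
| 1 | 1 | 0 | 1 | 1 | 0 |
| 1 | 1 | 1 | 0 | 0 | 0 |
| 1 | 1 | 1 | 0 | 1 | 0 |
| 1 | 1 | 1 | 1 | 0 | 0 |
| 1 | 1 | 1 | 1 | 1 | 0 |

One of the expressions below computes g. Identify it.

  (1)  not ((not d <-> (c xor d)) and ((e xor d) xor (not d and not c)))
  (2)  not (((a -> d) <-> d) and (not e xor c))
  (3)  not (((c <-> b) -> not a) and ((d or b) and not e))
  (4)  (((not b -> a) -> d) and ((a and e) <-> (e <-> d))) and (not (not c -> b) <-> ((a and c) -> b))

4

(1) disagrees with g on (0,0,0,0,0) (formula → 1, table → 0); rule it out.
(2) disagrees with g on (0,0,0,0,0) (formula → 1, table → 0); rule it out.
(3) disagrees with g on (0,0,0,0,0) (formula → 1, table → 0); rule it out.
That leaves (4). Evaluating it on every row reproduces the table of g exactly.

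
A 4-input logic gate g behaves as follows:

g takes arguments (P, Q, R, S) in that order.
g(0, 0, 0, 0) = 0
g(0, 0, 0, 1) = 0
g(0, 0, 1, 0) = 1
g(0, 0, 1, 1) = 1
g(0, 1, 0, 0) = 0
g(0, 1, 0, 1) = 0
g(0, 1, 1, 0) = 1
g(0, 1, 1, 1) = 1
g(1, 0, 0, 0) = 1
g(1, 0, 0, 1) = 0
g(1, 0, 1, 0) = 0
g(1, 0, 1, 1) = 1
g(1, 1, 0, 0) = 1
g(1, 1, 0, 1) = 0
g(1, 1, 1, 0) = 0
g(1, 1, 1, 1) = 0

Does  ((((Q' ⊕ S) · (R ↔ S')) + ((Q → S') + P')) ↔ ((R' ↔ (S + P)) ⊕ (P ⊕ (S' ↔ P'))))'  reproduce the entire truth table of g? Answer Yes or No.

Yes

Test each input against both g and the formula:
  P=0, Q=0, R=0, S=0: formula gives 0, g = 0 ✓
  P=0, Q=0, R=0, S=1: formula gives 0, g = 0 ✓
  P=0, Q=0, R=1, S=0: formula gives 1, g = 1 ✓
  P=0, Q=0, R=1, S=1: formula gives 1, g = 1 ✓
  …and likewise for the remaining 12 rows.
Every row agrees, so the formula is equivalent.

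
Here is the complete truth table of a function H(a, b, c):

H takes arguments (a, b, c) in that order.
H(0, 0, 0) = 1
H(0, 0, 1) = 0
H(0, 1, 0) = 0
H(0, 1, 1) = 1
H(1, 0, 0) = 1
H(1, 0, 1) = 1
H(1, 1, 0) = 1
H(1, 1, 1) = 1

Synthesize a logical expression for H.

The 0-rows are (0,0,1), (0,1,0). Take each as a conjunction (¬a·¬b·c, ¬a·b·¬c), form their disjunction, and complement — that gives a formula that is 1 everywhere H is.

H(a, b, c) = ~(((~a & ~b) & c) | ((~a & b) & ~c))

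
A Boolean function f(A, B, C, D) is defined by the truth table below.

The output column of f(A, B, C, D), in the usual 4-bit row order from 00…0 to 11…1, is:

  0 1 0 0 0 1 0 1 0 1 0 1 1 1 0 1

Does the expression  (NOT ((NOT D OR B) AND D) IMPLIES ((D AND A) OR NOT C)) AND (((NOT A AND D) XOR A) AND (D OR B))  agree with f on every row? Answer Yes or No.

Evaluate (NOT ((NOT D OR B) AND D) IMPLIES ((D AND A) OR NOT C)) AND (((NOT A AND D) XOR A) AND (D OR B)) on each row and compare to f:
  A=0, B=0, C=0, D=0: formula gives 0, f = 0 ✓
  A=0, B=0, C=0, D=1: formula gives 1, f = 1 ✓
  A=0, B=0, C=1, D=0: formula gives 0, f = 0 ✓
  A=0, B=0, C=1, D=1: formula gives 0, f = 0 ✓
  … (the remaining 12 rows also agree.)
No disagreement on any input; they are logically equivalent.

Yes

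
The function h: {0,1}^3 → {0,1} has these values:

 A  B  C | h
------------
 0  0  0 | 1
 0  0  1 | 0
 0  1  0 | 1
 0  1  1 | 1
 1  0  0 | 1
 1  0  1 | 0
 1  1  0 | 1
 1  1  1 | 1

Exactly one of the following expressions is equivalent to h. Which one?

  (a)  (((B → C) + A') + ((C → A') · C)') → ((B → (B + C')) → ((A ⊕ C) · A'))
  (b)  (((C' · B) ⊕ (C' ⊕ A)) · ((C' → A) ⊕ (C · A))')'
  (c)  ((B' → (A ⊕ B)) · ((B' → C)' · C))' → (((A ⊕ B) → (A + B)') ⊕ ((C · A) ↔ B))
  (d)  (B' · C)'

d

(a) disagrees with h on (0,0,0) (formula → 0, table → 1); rule it out.
(b) disagrees with h on (0,0,0) (formula → 0, table → 1); rule it out.
(c) disagrees with h on (0,0,0) (formula → 0, table → 1); rule it out.
Only (d) survives; checking it on all 8 rows confirms it matches h.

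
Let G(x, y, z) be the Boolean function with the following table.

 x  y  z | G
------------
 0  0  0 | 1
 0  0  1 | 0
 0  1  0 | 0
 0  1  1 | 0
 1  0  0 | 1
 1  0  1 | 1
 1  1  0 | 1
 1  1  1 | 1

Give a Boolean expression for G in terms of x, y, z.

The 0-rows are (0,0,1), (0,1,0), (0,1,1). Take each as a conjunction (¬x·¬y·z, ¬x·y·¬z, ¬x·y·z), form their disjunction, and complement — that gives a formula that is 1 everywhere G is.

G(x, y, z) = ¬((((¬x ∧ ¬y) ∧ z) ∨ ((¬x ∧ y) ∧ ¬z)) ∨ ((¬x ∧ y) ∧ z))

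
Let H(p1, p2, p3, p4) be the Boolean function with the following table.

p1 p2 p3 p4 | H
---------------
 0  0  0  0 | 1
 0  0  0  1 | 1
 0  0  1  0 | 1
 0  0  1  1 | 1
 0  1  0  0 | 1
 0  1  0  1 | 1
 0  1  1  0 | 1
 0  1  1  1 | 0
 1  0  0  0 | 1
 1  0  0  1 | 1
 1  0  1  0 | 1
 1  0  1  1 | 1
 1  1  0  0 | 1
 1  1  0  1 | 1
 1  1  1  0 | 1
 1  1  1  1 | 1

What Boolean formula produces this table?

H(p1, p2, p3, p4) = (((p1' · p2) · p3) · p4)'

Only row (0,1,1,1) gives 0. So H is 1 everywhere except there — the complement of the minterm ¬p1·p2·p3·p4.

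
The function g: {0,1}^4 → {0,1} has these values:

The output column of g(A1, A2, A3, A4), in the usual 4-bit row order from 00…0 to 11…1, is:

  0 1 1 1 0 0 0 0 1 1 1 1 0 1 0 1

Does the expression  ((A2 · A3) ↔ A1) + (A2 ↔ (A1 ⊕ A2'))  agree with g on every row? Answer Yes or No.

Test each input against both g and the formula:
  A1=0, A2=0, A3=0, A4=0: formula gives 1, but g = 0 ✗
Since they disagree at (0,0,0,0), the expression is not a correct formula for g.

No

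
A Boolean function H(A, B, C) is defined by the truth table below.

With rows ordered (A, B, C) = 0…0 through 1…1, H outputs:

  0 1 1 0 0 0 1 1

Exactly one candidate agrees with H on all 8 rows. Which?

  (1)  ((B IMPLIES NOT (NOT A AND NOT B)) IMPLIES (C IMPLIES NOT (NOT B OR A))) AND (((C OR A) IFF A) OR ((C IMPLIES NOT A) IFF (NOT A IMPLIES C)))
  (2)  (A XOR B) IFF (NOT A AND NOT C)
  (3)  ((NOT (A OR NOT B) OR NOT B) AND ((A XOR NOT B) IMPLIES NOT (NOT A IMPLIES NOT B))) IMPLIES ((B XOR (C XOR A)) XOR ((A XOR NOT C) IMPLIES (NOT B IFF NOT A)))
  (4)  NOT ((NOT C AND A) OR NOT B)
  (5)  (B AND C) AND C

2

(1) disagrees with H on (0,0,0) (formula → 1, table → 0); rule it out.
(3) disagrees with H on (0,0,0) (formula → 1, table → 0); rule it out.
(4) disagrees with H on (0,0,1) (formula → 0, table → 1); rule it out.
(5) disagrees with H on (0,0,1) (formula → 0, table → 1); rule it out.
(2) is the remaining candidate, and it agrees with H on all 8 inputs.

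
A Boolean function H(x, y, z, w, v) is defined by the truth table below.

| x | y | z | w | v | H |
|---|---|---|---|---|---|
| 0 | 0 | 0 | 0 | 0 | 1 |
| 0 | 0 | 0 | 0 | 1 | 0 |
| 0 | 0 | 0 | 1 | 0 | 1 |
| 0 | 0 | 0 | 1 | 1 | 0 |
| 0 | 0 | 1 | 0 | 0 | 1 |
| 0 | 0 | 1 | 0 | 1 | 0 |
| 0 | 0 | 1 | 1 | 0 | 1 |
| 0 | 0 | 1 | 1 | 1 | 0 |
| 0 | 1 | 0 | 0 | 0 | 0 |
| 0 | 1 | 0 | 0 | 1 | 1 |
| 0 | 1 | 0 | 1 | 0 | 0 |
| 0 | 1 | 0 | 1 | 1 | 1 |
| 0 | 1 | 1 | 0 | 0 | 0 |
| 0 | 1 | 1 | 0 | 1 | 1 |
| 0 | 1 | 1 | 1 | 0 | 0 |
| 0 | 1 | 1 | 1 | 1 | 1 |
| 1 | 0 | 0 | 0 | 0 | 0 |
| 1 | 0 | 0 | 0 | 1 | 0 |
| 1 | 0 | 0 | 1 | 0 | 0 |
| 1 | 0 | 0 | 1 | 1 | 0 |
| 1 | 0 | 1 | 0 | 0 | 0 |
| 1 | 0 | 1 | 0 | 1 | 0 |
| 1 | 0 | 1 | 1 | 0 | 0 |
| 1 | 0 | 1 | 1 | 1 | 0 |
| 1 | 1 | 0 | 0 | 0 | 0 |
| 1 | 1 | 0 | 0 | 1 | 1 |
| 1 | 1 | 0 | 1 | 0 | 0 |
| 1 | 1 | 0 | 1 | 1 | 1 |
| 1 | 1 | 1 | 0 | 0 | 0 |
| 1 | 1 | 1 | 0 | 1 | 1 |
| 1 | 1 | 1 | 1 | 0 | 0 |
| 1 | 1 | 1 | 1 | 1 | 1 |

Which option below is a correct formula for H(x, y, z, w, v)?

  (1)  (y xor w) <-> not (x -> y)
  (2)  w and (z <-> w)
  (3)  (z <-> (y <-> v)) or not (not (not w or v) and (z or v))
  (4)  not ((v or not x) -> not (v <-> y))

4

(1) disagrees with H on (0,0,0,0,1) (formula → 1, table → 0); rule it out.
(2) disagrees with H on (0,0,0,0,0) (formula → 0, table → 1); rule it out.
(3) disagrees with H on (0,0,0,0,1) (formula → 1, table → 0); rule it out.
That leaves (4). Evaluating it on every row reproduces the table of H exactly.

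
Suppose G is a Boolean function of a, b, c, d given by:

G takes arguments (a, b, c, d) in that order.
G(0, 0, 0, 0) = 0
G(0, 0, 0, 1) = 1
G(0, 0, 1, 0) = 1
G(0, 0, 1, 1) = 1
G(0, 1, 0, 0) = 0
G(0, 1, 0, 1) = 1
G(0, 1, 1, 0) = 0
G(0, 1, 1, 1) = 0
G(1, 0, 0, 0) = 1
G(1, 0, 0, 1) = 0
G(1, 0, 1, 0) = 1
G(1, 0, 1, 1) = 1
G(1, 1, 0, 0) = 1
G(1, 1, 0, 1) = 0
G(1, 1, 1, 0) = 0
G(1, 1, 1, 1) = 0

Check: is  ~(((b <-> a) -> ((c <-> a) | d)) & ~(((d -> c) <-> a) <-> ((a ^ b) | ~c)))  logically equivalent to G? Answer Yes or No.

Yes

Evaluate ~(((b <-> a) -> ((c <-> a) | d)) & ~(((d -> c) <-> a) <-> ((a ^ b) | ~c))) on each row and compare to G:
  a=0, b=0, c=0, d=0: formula gives 0, G = 0 ✓
  a=0, b=0, c=0, d=1: formula gives 1, G = 1 ✓
  a=0, b=0, c=1, d=0: formula gives 1, G = 1 ✓
  a=0, b=0, c=1, d=1: formula gives 1, G = 1 ✓
  …and likewise for the remaining 12 rows.
Every row agrees, so the formula is equivalent.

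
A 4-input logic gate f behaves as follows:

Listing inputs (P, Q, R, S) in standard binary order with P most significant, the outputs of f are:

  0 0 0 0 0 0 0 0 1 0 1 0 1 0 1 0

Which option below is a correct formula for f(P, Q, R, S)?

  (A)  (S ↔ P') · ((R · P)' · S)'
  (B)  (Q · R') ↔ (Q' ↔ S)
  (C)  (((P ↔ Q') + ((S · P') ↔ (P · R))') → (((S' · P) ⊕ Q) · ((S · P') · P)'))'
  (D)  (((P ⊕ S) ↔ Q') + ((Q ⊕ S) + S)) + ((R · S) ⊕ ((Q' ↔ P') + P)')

A

(B) fails at (0,0,0,0): the formula yields 1, f is 0.
(C) fails at (0,0,0,1): the formula yields 1, f is 0.
(D) fails at (0,0,0,1): the formula yields 1, f is 0.
Only (A) survives; checking it on all 16 rows confirms it matches f.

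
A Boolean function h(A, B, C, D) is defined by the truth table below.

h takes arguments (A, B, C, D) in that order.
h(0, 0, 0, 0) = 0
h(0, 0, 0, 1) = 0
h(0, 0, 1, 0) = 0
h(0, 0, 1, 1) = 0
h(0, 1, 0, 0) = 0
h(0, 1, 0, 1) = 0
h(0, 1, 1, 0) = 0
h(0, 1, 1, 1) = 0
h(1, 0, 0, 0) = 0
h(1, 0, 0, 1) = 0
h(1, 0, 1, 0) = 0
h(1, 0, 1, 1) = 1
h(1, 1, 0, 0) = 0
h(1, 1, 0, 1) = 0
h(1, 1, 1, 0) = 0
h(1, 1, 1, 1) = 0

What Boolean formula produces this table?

h(A, B, C, D) = ((A ∧ ¬B) ∧ C) ∧ D

Only row (1,0,1,1) gives 1. That row's minterm A·¬B·C·D is h directly.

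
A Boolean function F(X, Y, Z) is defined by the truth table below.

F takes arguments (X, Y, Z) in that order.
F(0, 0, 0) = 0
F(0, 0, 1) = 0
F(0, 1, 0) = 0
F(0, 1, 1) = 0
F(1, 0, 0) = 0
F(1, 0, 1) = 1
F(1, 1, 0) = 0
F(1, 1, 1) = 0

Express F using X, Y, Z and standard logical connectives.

Only row (1,0,1) gives 1. That row's minterm X·¬Y·Z is F directly.

F(X, Y, Z) = (X · Y') · Z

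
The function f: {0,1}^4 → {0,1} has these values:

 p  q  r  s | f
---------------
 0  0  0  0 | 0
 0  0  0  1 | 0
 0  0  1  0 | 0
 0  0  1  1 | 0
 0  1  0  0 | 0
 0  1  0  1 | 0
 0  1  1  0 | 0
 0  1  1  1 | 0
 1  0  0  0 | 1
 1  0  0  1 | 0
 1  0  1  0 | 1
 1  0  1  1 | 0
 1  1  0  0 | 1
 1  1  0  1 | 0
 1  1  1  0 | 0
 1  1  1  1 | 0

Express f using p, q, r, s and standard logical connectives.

f(p, q, r, s) = ((((p & ~q) & ~r) & ~s) | (((p & ~q) & r) & ~s)) | (((p & q) & ~r) & ~s)

The 1-rows are (1,0,0,0), (1,0,1,0), (1,1,0,0). Each contributes one minterm — p·¬q·¬r·¬s; p·¬q·r·¬s; p·q·¬r·¬s — and their disjunction is a sum-of-products form of f.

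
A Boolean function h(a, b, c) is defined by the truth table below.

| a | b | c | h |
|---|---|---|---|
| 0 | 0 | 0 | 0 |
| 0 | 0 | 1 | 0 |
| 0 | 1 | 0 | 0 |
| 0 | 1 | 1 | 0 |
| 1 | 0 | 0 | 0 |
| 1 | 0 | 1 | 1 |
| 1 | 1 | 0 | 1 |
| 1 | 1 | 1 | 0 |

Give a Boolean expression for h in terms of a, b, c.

Collect the rows where h=1 — (1,0,1), (1,1,0) — and write one minterm per row: a·¬b·c, a·b·¬c. Their union (logical OR) reproduces the table exactly.

h(a, b, c) = ((a AND NOT b) AND c) OR ((a AND b) AND NOT c)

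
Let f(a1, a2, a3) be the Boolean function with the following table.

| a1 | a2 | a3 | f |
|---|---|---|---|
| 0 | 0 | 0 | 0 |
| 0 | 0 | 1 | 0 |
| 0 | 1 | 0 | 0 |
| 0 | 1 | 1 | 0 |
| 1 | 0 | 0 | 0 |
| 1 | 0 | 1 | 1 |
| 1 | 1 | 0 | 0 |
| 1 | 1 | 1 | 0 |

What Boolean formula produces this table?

f(a1, a2, a3) = (a1 and not a2) and a3

f is 1 on exactly one input, (1,0,1), whose minterm is a1·¬a2·a3. So f is just that conjunction.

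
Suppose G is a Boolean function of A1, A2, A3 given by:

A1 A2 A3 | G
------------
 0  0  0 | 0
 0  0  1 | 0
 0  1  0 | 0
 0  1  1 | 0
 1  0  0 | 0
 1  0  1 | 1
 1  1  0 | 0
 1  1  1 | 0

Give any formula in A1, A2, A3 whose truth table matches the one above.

Only row (1,0,1) gives 1. That row's minterm A1·¬A2·A3 is G directly.

G(A1, A2, A3) = (A1 AND NOT A2) AND A3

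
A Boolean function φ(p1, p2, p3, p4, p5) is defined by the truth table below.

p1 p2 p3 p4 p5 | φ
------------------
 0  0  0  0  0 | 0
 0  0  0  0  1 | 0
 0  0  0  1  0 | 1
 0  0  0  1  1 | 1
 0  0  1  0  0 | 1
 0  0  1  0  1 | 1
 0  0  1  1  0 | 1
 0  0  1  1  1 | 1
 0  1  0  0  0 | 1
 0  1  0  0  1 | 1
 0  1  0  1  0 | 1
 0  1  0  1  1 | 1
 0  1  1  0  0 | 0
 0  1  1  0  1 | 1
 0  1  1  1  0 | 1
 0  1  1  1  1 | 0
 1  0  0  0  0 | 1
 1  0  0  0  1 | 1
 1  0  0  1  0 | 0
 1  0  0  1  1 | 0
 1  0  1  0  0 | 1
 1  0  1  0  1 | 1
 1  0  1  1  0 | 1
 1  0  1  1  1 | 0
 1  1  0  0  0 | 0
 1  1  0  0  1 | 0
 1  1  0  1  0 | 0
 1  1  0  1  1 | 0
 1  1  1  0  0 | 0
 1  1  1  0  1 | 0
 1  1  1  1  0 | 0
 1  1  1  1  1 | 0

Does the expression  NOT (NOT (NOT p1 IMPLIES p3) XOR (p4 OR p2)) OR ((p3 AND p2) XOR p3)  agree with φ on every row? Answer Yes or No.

Evaluate NOT (NOT (NOT p1 IMPLIES p3) XOR (p4 OR p2)) OR ((p3 AND p2) XOR p3) on each row and compare to φ:
  p1=0, p2=0, p3=0, p4=0, p5=0: formula gives 0, φ = 0 ✓
  p1=0, p2=0, p3=0, p4=0, p5=1: formula gives 0, φ = 0 ✓
  p1=0, p2=0, p3=0, p4=1, p5=0: formula gives 1, φ = 1 ✓
  p1=0, p2=0, p3=0, p4=1, p5=1: formula gives 1, φ = 1 ✓
  …
  p1=0, p2=1, p3=1, p4=0, p5=1: formula gives 0, but φ = 1 ✗
Since they disagree at (0,1,1,0,1), the expression is not a correct formula for φ.

No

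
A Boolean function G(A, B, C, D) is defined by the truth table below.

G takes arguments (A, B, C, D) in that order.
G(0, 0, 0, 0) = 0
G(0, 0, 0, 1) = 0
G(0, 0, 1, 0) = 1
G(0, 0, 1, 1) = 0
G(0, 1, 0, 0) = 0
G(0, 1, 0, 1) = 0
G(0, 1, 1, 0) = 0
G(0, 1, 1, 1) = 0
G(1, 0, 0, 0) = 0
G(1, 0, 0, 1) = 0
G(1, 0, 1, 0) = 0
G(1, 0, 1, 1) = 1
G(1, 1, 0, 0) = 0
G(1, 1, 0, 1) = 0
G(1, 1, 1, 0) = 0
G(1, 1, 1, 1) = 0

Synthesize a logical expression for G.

Collect the rows where G=1 — (0,0,1,0), (1,0,1,1) — and write one minterm per row: ¬A·¬B·C·¬D, A·¬B·C·D. Their union (logical OR) reproduces the table exactly.

G(A, B, C, D) = (((not A and not B) and C) and not D) or (((A and not B) and C) and D)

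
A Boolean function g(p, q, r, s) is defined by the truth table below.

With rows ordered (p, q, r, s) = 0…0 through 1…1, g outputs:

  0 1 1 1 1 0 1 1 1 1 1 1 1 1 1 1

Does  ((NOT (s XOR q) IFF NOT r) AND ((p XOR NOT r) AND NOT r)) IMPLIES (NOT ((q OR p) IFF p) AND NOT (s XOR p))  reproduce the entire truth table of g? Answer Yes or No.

Check the formula against g row by row:
  p=0, q=0, r=0, s=0: formula gives 0, g = 0 ✓
  p=0, q=0, r=0, s=1: formula gives 1, g = 1 ✓
  p=0, q=0, r=1, s=0: formula gives 1, g = 1 ✓
  p=0, q=0, r=1, s=1: formula gives 1, g = 1 ✓
  … (the remaining 12 rows also agree.)
All 16 rows match — the expression computes g exactly.

Yes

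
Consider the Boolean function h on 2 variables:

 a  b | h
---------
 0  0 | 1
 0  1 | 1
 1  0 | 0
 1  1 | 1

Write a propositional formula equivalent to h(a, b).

This is a → b (false only at 1,0).

h(a, b) = a → b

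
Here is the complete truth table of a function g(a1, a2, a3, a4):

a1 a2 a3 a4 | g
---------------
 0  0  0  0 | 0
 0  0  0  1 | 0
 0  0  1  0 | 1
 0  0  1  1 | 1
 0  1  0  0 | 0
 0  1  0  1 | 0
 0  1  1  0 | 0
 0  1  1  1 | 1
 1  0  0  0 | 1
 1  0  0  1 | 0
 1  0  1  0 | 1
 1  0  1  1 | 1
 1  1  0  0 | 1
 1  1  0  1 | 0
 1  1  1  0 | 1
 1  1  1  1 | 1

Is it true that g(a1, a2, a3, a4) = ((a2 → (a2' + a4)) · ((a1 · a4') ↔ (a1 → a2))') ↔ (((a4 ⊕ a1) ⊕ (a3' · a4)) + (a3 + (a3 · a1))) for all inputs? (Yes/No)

Evaluate ((a2 → (a2' + a4)) · ((a1 · a4') ↔ (a1 → a2))') ↔ (((a4 ⊕ a1) ⊕ (a3' · a4)) + (a3 + (a3 · a1))) on each row and compare to g:
  a1=0, a2=0, a3=0, a4=0: formula gives 0, g = 0 ✓
  a1=0, a2=0, a3=0, a4=1: formula gives 0, g = 0 ✓
  a1=0, a2=0, a3=1, a4=0: formula gives 1, g = 1 ✓
  a1=0, a2=0, a3=1, a4=1: formula gives 1, g = 1 ✓
  a1=0, a2=1, a3=0, a4=0: formula gives 1, but g = 0 ✗
Row (0,1,0,0) is a counterexample, so the formula is not equivalent to g.

No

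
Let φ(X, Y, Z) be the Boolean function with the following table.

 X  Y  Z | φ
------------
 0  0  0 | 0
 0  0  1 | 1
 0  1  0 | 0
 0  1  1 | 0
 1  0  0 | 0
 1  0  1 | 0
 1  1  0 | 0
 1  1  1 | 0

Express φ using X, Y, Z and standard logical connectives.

φ(X, Y, Z) = (X' · Y') · Z

φ is 1 on exactly one input, (0,0,1), whose minterm is ¬X·¬Y·Z. So φ is just that conjunction.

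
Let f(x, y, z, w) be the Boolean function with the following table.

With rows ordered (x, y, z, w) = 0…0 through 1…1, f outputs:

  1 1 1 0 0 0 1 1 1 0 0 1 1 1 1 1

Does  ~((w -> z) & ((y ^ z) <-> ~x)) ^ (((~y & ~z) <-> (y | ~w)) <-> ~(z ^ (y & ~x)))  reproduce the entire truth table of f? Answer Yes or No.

Evaluate ~((w -> z) & ((y ^ z) <-> ~x)) ^ (((~y & ~z) <-> (y | ~w)) <-> ~(z ^ (y & ~x))) on each row and compare to f:
  x=0, y=0, z=0, w=0: formula gives 0, but f = 1 ✗
A single disagreement suffices: at (0,0,0,0) they differ, so the formula does not compute f.

No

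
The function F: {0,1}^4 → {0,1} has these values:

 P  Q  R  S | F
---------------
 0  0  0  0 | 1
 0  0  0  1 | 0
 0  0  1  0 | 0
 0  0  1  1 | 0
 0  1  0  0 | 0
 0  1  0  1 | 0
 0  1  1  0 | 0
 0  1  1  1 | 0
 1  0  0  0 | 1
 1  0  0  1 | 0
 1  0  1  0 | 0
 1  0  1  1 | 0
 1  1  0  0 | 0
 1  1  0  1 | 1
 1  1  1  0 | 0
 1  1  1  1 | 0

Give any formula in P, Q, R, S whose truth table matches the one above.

F(P, Q, R, S) = ((((not P and not Q) and not R) and not S) or (((P and not Q) and not R) and not S)) or (((P and Q) and not R) and S)

Collect the rows where F=1 — (0,0,0,0), (1,0,0,0), (1,1,0,1) — and write one minterm per row: ¬P·¬Q·¬R·¬S, P·¬Q·¬R·¬S, P·Q·¬R·S. Their union (logical OR) reproduces the table exactly.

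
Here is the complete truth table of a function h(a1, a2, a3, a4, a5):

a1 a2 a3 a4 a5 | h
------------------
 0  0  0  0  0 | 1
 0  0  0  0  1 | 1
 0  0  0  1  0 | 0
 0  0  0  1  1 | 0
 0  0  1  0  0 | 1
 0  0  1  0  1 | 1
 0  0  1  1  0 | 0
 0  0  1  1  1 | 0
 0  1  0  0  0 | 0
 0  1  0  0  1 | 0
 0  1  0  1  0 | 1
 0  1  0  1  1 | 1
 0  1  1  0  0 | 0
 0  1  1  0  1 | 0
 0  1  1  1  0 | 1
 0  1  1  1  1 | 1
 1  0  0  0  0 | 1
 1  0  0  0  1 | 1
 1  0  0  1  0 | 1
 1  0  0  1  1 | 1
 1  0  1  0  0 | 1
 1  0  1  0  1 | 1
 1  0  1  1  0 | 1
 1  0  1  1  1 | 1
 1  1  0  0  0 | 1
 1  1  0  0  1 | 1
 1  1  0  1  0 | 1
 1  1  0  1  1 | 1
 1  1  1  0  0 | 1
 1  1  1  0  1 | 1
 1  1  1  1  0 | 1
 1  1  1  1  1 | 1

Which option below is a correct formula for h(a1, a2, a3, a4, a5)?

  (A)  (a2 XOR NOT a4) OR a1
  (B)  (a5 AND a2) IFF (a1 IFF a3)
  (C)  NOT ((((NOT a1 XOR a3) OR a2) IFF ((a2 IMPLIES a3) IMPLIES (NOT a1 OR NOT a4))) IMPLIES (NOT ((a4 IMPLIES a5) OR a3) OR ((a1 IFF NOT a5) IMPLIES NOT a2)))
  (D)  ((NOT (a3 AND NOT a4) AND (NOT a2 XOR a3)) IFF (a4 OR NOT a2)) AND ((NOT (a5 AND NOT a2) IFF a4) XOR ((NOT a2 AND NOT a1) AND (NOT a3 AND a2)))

(B) fails at (0,0,0,0,0): the formula yields 0, h is 1.
(C) fails at (0,0,0,0,0): the formula yields 0, h is 1.
(D) fails at (0,0,0,0,0): the formula yields 0, h is 1.
(A) is the remaining candidate, and it agrees with h on all 32 inputs.

A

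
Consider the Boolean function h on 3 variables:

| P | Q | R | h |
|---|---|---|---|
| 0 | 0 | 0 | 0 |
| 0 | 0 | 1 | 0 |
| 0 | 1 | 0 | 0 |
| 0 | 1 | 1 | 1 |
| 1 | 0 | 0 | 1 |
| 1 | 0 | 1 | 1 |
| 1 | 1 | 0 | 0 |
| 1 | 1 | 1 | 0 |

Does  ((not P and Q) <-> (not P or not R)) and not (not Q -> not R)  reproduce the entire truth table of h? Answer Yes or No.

No

Check the formula against h row by row:
  P=0, Q=0, R=0: formula gives 0, h = 0 ✓
  P=0, Q=0, R=1: formula gives 0, h = 0 ✓
  P=0, Q=1, R=0: formula gives 0, h = 0 ✓
  P=0, Q=1, R=1: formula gives 0, but h = 1 ✗
A single disagreement suffices: at (0,1,1) they differ, so the formula does not compute h.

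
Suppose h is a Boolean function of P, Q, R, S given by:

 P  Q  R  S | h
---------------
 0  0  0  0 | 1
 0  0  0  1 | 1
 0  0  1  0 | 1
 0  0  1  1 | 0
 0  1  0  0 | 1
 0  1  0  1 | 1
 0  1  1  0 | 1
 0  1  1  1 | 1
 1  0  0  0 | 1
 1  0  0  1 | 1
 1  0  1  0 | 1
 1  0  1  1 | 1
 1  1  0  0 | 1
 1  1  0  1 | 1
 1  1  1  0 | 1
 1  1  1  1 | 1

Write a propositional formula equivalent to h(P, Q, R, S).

h(P, Q, R, S) = not (((not P and not Q) and R) and S)

h is 0 on exactly one input, (0,0,1,1), whose minterm is ¬P·¬Q·R·S. So h is the negation of that single conjunction.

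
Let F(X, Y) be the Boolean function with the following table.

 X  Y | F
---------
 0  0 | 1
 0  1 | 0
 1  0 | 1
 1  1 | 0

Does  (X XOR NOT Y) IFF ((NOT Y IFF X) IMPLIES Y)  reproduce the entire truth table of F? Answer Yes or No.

Test each input against both F and the formula:
  X=0, Y=0: formula gives 1, F = 1 ✓
  X=0, Y=1: formula gives 0, F = 0 ✓
  X=1, Y=0: formula gives 1, F = 1 ✓
  X=1, Y=1: formula gives 1, but F = 0 ✗
A single disagreement suffices: at (1,1) they differ, so the formula does not compute F.

No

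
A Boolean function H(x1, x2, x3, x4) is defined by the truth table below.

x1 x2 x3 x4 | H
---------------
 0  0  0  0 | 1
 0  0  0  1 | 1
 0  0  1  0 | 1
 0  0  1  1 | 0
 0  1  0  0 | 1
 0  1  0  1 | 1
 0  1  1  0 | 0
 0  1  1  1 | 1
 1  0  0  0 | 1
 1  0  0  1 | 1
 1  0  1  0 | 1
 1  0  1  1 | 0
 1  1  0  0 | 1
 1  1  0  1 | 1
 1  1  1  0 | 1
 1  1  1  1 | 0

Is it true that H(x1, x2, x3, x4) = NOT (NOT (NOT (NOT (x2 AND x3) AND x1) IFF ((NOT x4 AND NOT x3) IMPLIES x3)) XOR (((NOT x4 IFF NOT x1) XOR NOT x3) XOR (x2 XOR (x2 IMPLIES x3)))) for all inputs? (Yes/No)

Test each input against both H and the formula:
  x1=0, x2=0, x3=0, x4=0: formula gives 1, H = 1 ✓
  x1=0, x2=0, x3=0, x4=1: formula gives 1, H = 1 ✓
  x1=0, x2=0, x3=1, x4=0: formula gives 1, H = 1 ✓
  x1=0, x2=0, x3=1, x4=1: formula gives 0, H = 0 ✓
  … (the remaining 12 rows also agree.)
No disagreement on any input; they are logically equivalent.

Yes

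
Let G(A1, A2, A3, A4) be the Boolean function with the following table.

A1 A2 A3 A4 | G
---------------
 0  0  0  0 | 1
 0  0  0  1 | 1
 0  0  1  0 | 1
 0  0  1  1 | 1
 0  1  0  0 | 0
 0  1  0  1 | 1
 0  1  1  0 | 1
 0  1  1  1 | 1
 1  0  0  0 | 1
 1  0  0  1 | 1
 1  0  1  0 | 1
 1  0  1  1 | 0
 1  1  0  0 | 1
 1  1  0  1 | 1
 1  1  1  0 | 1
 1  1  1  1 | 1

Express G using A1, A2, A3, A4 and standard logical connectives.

There are just 2 zero rows: (0,1,0,0), (1,0,1,1). Their minterms are ¬A1·A2·¬A3·¬A4, A1·¬A2·A3·A4; the OR of those covers precisely the 0-outputs, and negating it yields G.

G(A1, A2, A3, A4) = ~((((~A1 & A2) & ~A3) & ~A4) | (((A1 & ~A2) & A3) & A4))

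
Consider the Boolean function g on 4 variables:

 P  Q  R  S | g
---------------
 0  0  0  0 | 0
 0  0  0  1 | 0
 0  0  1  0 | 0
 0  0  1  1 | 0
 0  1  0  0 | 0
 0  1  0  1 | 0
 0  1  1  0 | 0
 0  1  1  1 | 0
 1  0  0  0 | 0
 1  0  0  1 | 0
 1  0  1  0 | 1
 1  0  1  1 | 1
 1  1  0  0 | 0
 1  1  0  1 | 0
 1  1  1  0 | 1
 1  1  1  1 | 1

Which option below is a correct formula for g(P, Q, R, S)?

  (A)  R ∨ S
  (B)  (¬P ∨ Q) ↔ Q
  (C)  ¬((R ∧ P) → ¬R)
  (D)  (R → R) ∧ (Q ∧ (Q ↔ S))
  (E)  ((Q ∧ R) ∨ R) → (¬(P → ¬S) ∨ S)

C

(A): at (0,0,0,1) it gives 1, but g = 0 — eliminated.
(B): at (0,1,0,0) it gives 1, but g = 0 — eliminated.
(D): at (0,1,0,1) it gives 1, but g = 0 — eliminated.
(E): at (0,0,0,0) it gives 1, but g = 0 — eliminated.
Only (C) survives; checking it on all 16 rows confirms it matches g.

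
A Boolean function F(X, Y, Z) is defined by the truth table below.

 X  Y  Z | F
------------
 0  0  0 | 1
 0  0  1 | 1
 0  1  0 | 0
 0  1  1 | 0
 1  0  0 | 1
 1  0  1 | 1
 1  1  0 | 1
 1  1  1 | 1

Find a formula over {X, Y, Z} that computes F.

There are just 2 zero rows: (0,1,0), (0,1,1). Their minterms are ¬X·Y·¬Z, ¬X·Y·Z; the OR of those covers precisely the 0-outputs, and negating it yields F.

F(X, Y, Z) = (((X' · Y) · Z') + ((X' · Y) · Z))'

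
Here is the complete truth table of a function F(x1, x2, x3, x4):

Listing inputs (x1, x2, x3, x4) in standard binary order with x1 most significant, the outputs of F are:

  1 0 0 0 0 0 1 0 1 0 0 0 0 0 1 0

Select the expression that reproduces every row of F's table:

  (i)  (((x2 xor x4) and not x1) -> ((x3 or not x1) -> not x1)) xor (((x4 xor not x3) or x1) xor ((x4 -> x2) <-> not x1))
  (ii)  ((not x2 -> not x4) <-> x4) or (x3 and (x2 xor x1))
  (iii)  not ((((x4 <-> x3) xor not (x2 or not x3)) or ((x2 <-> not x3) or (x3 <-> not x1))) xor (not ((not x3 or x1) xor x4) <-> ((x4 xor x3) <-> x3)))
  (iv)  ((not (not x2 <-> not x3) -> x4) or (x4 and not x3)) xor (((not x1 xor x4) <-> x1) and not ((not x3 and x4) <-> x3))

iv

(i): at (0,0,0,1) it gives 1, but F = 0 — eliminated.
(ii): at (0,0,0,0) it gives 0, but F = 1 — eliminated.
(iii): at (0,0,0,0) it gives 0, but F = 1 — eliminated.
(iv) is the remaining candidate, and it agrees with F on all 16 inputs.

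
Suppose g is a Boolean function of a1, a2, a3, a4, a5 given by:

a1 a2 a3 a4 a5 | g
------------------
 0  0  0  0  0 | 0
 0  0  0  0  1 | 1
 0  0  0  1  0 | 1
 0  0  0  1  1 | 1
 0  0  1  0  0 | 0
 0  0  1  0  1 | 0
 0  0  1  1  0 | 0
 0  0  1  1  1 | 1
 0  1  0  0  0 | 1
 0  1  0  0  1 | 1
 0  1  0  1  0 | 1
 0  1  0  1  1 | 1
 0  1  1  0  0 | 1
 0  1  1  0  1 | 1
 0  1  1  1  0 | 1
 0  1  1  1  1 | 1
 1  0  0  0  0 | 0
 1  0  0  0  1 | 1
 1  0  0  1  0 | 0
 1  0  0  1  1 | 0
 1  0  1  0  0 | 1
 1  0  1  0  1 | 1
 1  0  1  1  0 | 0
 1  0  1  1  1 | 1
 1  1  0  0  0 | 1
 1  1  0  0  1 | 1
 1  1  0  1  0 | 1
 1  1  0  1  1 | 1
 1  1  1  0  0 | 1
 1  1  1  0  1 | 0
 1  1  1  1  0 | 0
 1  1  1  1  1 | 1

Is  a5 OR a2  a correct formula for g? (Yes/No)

Check the formula against g row by row:
  a1=0, a2=0, a3=0, a4=0, a5=0: formula gives 0, g = 0 ✓
  a1=0, a2=0, a3=0, a4=0, a5=1: formula gives 1, g = 1 ✓
  a1=0, a2=0, a3=0, a4=1, a5=0: formula gives 0, but g = 1 ✗
A single disagreement suffices: at (0,0,0,1,0) they differ, so the formula does not compute g.

No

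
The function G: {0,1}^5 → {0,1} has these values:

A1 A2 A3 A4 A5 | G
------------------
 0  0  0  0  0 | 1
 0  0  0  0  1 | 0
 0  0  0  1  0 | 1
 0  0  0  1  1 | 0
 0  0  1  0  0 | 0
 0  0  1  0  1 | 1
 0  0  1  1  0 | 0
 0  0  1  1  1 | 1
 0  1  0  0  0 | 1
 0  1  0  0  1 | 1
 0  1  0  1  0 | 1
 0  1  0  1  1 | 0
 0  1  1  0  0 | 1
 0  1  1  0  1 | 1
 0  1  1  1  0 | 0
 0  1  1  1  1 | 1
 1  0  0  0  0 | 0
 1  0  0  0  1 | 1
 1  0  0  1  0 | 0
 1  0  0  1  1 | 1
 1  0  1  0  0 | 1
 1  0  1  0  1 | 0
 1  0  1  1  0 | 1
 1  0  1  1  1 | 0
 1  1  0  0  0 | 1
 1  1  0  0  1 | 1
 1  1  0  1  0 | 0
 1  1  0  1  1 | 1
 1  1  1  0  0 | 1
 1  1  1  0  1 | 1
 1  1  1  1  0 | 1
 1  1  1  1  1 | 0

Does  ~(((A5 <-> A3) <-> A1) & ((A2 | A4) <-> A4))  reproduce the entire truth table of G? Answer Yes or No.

Yes

Evaluate ~(((A5 <-> A3) <-> A1) & ((A2 | A4) <-> A4)) on each row and compare to G:
  A1=0, A2=0, A3=0, A4=0, A5=0: formula gives 1, G = 1 ✓
  A1=0, A2=0, A3=0, A4=0, A5=1: formula gives 0, G = 0 ✓
  A1=0, A2=0, A3=0, A4=1, A5=0: formula gives 1, G = 1 ✓
  A1=0, A2=0, A3=0, A4=1, A5=1: formula gives 0, G = 0 ✓
  …and likewise for the remaining 28 rows.
No disagreement on any input; they are logically equivalent.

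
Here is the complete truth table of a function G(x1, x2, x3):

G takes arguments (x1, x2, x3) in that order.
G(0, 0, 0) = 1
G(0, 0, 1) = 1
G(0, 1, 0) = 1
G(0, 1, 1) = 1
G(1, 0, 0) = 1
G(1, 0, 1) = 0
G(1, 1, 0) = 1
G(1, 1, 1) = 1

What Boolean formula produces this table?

G is 0 on exactly one input, (1,0,1), whose minterm is x1·¬x2·x3. So G is the negation of that single conjunction.

G(x1, x2, x3) = ~((x1 & ~x2) & x3)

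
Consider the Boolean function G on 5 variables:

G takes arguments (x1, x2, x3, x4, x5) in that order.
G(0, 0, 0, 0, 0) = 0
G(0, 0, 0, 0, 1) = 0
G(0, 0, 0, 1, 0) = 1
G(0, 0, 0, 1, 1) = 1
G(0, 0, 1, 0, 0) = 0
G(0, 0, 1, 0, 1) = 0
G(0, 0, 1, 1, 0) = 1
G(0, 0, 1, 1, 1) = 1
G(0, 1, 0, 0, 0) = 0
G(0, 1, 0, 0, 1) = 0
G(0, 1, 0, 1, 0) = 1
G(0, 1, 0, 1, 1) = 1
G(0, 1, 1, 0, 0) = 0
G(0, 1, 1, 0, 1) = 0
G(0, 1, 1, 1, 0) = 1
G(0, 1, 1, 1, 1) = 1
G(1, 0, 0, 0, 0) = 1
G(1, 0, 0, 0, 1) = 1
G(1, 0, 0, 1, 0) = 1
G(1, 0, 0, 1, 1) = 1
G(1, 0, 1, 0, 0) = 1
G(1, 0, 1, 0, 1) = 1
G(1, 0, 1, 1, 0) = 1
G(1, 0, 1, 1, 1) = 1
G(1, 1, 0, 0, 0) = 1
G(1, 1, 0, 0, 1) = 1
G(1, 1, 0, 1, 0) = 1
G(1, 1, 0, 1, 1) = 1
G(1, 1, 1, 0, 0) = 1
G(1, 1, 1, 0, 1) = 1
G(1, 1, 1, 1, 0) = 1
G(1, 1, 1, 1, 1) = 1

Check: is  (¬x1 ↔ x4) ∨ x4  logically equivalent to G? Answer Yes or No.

Yes

Test each input against both G and the formula:
  x1=0, x2=0, x3=0, x4=0, x5=0: formula gives 0, G = 0 ✓
  x1=0, x2=0, x3=0, x4=0, x5=1: formula gives 0, G = 0 ✓
  x1=0, x2=0, x3=0, x4=1, x5=0: formula gives 1, G = 1 ✓
  x1=0, x2=0, x3=0, x4=1, x5=1: formula gives 1, G = 1 ✓
  …and likewise for the remaining 28 rows.
All 32 rows match — the expression computes G exactly.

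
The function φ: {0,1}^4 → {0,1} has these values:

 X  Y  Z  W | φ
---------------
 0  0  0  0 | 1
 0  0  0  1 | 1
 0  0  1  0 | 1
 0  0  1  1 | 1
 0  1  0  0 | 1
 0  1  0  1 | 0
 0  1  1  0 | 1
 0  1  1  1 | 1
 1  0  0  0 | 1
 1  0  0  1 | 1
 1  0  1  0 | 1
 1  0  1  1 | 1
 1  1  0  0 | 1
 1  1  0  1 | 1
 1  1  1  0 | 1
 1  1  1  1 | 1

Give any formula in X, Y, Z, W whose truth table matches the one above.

φ(X, Y, Z, W) = (((X' · Y) · Z') · W)'

φ is 0 on exactly one input, (0,1,0,1), whose minterm is ¬X·Y·¬Z·W. So φ is the negation of that single conjunction.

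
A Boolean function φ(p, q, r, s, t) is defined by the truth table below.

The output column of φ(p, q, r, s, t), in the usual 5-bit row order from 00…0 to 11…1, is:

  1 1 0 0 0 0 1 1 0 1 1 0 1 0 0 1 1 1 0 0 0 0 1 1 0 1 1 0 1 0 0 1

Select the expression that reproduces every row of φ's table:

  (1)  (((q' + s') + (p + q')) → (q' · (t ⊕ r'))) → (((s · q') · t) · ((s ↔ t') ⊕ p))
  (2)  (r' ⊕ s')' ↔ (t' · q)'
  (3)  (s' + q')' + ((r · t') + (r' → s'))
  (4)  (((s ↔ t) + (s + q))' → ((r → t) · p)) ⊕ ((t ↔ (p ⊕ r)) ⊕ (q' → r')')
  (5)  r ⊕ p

(1) disagrees with φ on (0,0,0,0,0) (formula → 0, table → 1); rule it out.
(3) disagrees with φ on (0,0,1,0,0) (formula → 1, table → 0); rule it out.
(4) disagrees with φ on (0,0,0,0,0) (formula → 0, table → 1); rule it out.
(5) disagrees with φ on (0,0,0,0,0) (formula → 0, table → 1); rule it out.
(2) is the remaining candidate, and it agrees with φ on all 32 inputs.

2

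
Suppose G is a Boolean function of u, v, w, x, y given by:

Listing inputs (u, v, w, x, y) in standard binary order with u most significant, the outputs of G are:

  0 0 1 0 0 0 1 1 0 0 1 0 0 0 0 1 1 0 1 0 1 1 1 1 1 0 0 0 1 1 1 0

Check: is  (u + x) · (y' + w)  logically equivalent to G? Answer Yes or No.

No

Evaluate (u + x) · (y' + w) on each row and compare to G:
  u=0, v=0, w=0, x=0, y=0: formula gives 0, G = 0 ✓
  u=0, v=0, w=0, x=0, y=1: formula gives 0, G = 0 ✓
  u=0, v=0, w=0, x=1, y=0: formula gives 1, G = 1 ✓
  u=0, v=0, w=0, x=1, y=1: formula gives 0, G = 0 ✓
  …
  u=0, v=1, w=1, x=1, y=0: formula gives 1, but G = 0 ✗
Since they disagree at (0,1,1,1,0), the expression is not a correct formula for G.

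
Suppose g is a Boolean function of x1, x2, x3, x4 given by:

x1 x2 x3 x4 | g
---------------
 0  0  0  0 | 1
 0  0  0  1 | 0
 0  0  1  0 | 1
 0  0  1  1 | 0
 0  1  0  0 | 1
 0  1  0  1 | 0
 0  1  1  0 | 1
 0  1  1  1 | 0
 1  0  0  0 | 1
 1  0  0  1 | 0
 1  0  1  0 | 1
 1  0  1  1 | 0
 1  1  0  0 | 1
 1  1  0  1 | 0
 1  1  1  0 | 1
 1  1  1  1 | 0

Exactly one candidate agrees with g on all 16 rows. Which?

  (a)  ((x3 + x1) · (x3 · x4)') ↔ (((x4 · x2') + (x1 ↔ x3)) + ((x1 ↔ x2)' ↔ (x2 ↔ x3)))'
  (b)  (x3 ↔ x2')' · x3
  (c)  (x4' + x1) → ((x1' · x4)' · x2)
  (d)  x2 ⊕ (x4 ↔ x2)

d

(a): at (0,0,0,1) it gives 1, but g = 0 — eliminated.
(b): at (0,0,0,0) it gives 0, but g = 1 — eliminated.
(c): at (0,0,0,0) it gives 0, but g = 1 — eliminated.
(d) is the remaining candidate, and it agrees with g on all 16 inputs.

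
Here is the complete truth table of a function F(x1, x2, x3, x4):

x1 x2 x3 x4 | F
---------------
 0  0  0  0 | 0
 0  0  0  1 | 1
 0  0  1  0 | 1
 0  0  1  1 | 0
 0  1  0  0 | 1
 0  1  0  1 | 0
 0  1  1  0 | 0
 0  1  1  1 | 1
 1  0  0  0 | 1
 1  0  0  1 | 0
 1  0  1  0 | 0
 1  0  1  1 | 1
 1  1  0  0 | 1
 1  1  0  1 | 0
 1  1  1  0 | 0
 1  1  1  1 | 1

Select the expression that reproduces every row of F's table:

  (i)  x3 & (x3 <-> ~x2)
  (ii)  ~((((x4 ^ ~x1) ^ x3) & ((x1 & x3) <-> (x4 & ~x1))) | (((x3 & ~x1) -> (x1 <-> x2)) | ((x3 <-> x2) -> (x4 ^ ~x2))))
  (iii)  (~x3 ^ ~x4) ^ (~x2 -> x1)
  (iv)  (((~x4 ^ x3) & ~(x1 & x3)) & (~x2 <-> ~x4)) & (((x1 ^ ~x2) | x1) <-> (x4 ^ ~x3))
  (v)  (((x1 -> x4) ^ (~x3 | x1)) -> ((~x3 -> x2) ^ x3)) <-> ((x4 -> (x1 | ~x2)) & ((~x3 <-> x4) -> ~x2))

(i) fails at (0,0,0,1): the formula yields 0, F is 1.
(ii) fails at (0,0,0,1): the formula yields 0, F is 1.
(iv) fails at (0,0,0,0): the formula yields 1, F is 0.
(v) fails at (0,0,0,0): the formula yields 1, F is 0.
Only (iii) survives; checking it on all 16 rows confirms it matches F.

iii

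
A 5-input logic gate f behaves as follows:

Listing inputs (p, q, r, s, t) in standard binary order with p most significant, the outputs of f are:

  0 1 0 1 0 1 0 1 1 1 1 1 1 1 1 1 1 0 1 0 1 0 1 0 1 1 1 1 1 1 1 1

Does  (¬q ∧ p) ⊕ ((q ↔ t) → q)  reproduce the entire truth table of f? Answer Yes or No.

Check the formula against f row by row:
  p=0, q=0, r=0, s=0, t=0: formula gives 0, f = 0 ✓
  p=0, q=0, r=0, s=0, t=1: formula gives 1, f = 1 ✓
  p=0, q=0, r=0, s=1, t=0: formula gives 0, f = 0 ✓
  p=0, q=0, r=0, s=1, t=1: formula gives 1, f = 1 ✓
  …and likewise for the remaining 28 rows.
No disagreement on any input; they are logically equivalent.

Yes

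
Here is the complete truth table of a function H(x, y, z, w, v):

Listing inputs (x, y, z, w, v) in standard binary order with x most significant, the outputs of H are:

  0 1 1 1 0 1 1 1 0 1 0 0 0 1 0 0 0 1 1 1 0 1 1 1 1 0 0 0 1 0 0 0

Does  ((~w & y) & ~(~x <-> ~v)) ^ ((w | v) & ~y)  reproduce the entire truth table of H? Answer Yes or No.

Yes

Test each input against both H and the formula:
  x=0, y=0, z=0, w=0, v=0: formula gives 0, H = 0 ✓
  x=0, y=0, z=0, w=0, v=1: formula gives 1, H = 1 ✓
  x=0, y=0, z=0, w=1, v=0: formula gives 1, H = 1 ✓
  x=0, y=0, z=0, w=1, v=1: formula gives 1, H = 1 ✓
  …and likewise for the remaining 28 rows.
No disagreement on any input; they are logically equivalent.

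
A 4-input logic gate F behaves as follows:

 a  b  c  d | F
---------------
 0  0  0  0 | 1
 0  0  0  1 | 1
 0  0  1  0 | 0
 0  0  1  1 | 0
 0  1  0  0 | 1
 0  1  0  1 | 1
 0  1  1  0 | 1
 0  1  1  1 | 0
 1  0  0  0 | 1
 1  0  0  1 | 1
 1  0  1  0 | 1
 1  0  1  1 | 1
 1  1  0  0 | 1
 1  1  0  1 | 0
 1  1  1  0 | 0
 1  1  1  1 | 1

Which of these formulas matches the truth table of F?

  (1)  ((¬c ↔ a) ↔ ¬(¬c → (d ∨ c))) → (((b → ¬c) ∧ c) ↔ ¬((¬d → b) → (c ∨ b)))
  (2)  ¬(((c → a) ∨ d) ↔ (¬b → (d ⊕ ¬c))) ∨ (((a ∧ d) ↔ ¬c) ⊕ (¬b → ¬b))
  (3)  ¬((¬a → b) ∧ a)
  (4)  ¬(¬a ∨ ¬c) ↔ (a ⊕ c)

(1) disagrees with F on (0,0,0,1) (formula → 0, table → 1); rule it out.
(3) disagrees with F on (0,0,1,0) (formula → 1, table → 0); rule it out.
(4) disagrees with F on (0,1,1,0) (formula → 0, table → 1); rule it out.
Only (2) survives; checking it on all 16 rows confirms it matches F.

2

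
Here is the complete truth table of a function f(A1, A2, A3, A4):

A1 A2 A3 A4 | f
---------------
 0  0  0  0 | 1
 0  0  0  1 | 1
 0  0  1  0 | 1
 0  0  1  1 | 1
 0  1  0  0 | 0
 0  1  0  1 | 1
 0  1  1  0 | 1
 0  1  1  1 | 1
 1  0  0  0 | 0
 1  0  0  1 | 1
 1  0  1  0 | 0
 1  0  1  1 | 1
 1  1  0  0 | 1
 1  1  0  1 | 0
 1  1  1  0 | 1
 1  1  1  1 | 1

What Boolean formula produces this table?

f(A1, A2, A3, A4) = ((((((A1' · A2) · A3') · A4') + (((A1 · A2') · A3') · A4')) + (((A1 · A2') · A3) · A4')) + (((A1 · A2) · A3') · A4))'

There are just 4 zero rows: (0,1,0,0), (1,0,0,0), (1,0,1,0), (1,1,0,1). Their minterms are ¬A1·A2·¬A3·¬A4, A1·¬A2·¬A3·¬A4, A1·¬A2·A3·¬A4, A1·A2·¬A3·A4; the OR of those covers precisely the 0-outputs, and negating it yields f.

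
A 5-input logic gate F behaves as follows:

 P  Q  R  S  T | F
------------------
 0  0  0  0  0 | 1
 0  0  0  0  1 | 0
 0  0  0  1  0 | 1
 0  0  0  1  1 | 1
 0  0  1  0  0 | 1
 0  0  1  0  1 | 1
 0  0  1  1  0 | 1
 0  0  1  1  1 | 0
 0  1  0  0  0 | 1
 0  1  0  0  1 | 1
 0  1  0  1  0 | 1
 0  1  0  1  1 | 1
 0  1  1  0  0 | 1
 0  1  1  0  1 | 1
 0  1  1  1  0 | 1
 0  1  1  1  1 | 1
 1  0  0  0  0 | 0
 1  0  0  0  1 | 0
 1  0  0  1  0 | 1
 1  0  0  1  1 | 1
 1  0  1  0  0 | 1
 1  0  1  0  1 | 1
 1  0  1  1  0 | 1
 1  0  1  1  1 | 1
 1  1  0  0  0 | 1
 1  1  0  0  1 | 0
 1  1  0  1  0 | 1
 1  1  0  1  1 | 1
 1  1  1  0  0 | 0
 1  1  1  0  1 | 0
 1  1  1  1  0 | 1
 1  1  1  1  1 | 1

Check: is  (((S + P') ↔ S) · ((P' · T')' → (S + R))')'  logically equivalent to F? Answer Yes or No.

No

Test each input against both F and the formula:
  P=0, Q=0, R=0, S=0, T=0: formula gives 1, F = 1 ✓
  P=0, Q=0, R=0, S=0, T=1: formula gives 1, but F = 0 ✗
Since they disagree at (0,0,0,0,1), the expression is not a correct formula for F.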